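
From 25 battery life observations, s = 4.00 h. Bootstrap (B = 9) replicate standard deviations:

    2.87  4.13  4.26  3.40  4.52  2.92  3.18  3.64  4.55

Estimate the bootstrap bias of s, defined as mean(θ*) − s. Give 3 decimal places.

bias = −0.281

mean(θ*) = (2.87 + 4.13 + 4.26 + 3.40 + 4.52 + 2.92 + 3.18 + 3.64 + 4.55) / 9 = 3.7189
bias = 3.7189 − 4.00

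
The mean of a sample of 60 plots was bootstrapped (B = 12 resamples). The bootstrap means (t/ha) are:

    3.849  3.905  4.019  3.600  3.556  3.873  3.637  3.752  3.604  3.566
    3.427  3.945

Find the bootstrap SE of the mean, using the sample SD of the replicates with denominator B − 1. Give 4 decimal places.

SE* = 0.1873

Bootstrap SE is the standard deviation of the 12 replicate means.
Mean of replicates: (3.849 + 3.905 + 4.019 + 3.600 + 3.556 + 3.873 + 3.637 + 3.752 + 3.604 + 3.566 + 3.427 + 3.945) / 12 = 44.73300 / 12 = 3.72775
Sum of squared deviations: (+0.12125)² + (+0.17725)² + (+0.29125)² + (−0.12775)² + (−0.17175)² + (+0.14525)² + (−0.09075)² + (+0.02425)² + (−0.12375)² + (−0.16175)² + (−0.30075)² + (+0.21725)² = 0.38581
Variance = 0.38581 / 11 = 0.03507
SE* = √0.03507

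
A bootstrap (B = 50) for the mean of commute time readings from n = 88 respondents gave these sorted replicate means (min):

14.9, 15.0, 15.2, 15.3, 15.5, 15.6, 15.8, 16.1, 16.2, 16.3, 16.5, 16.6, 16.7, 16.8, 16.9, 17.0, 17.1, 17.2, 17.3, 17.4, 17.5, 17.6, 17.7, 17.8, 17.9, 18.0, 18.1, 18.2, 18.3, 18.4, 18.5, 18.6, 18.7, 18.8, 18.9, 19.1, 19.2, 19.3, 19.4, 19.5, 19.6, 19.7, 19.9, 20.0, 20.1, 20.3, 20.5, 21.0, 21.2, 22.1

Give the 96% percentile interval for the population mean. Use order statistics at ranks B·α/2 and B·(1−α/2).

α = 0.04; lower rank = 50 × 0.020 = 1; upper rank = 50 × 0.980 = 49.
The 1st smallest replicate is 14.9; the 49th is 21.2.

(14.9, 21.2)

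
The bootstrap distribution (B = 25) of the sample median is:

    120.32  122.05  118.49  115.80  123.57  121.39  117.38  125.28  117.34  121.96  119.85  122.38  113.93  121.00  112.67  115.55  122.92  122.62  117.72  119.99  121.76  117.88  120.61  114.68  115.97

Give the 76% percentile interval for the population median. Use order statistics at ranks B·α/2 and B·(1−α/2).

Sorted replicates: 112.67, 113.93, 114.68, 115.55, 115.80, 115.97, 117.34, 117.38, 117.72, 117.88, 118.49, 119.85, 119.99, 120.32, 120.61, 121.00, 121.39, 121.76, 121.96, 122.05, 122.38, 122.62, 122.92, 123.57, 125.28
α = 0.24; lower rank = 25 × 0.120 = 3; upper rank = 25 × 0.880 = 22.
The 3rd smallest replicate is 114.68; the 22nd is 122.62.

(114.68, 122.62)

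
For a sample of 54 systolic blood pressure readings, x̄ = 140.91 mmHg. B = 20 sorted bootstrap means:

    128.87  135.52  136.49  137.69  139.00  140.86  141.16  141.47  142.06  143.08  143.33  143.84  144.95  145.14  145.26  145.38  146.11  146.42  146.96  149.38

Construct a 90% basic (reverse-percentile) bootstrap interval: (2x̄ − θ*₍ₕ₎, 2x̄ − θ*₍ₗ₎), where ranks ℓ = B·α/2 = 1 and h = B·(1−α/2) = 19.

Percentile endpoints at ranks 1 and 19: θ*₍1₎ = 128.87, θ*₍19₎ = 146.96.
Basic interval reflects these around x̄:
  lower = 2 × 140.91 − 146.96 = 134.86
  upper = 2 × 140.91 − 128.87 = 152.95

(134.86, 152.95)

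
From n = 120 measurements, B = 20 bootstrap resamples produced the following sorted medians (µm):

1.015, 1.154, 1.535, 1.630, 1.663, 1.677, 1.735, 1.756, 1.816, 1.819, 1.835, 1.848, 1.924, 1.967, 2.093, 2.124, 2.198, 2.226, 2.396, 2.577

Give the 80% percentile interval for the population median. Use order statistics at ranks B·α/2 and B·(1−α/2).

α = 0.20; lower rank = 20 × 0.100 = 2; upper rank = 20 × 0.900 = 18.
The 2nd smallest replicate is 1.154; the 18th is 2.226.

(1.154, 2.226)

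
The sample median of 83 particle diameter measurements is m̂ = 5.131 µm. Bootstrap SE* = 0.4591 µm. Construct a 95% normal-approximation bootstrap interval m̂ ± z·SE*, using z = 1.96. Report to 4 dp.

Margin = 1.96 × 0.4591 = 0.89984
Interval: 5.131 ± 0.89984

(4.2312, 6.0308)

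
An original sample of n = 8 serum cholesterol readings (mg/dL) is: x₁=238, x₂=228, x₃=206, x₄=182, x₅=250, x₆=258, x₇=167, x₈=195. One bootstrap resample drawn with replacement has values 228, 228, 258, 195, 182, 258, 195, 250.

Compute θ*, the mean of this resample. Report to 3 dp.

Mean = (228 + 228 + 258 + 195 + 182 + 258 + 195 + 250) / 8 = 1794.0 / 8 = 224.250

θ* = 224.250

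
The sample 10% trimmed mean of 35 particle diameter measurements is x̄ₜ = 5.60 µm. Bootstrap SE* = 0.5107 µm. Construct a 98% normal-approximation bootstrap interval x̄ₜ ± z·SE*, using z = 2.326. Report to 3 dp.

(4.412, 6.788)

Margin = 2.326 × 0.5107 = 1.1879
Interval: 5.60 ± 1.1879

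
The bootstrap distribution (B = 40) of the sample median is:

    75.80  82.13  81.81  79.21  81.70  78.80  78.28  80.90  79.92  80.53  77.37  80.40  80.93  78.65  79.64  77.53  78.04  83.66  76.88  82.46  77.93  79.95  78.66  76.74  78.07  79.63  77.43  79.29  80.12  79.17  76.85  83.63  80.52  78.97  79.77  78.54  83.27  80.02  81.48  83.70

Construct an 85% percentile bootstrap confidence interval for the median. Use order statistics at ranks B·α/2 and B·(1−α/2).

(76.85, 83.27)

Sorted replicates: 75.80, 76.74, 76.85, 76.88, 77.37, 77.43, 77.53, 77.93, 78.04, 78.07, 78.28, 78.54, 78.65, 78.66, 78.80, 78.97, 79.17, 79.21, 79.29, 79.63, 79.64, 79.77, 79.92, 79.95, 80.02, 80.12, 80.40, 80.52, 80.53, 80.90, 80.93, 81.48, 81.70, 81.81, 82.13, 82.46, 83.27, 83.63, 83.66, 83.70
α = 0.15; lower rank = 40 × 0.075 = 3; upper rank = 40 × 0.925 = 37.
The 3rd smallest replicate is 76.85; the 37th is 83.27.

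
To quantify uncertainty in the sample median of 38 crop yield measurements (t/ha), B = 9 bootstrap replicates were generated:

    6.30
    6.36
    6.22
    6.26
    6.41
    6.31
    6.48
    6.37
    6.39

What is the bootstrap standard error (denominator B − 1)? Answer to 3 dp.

SE* = 0.080

Bootstrap SE is the standard deviation of the 9 replicate medians.
Mean of replicates: (6.30 + 6.36 + 6.22 + 6.26 + 6.41 + 6.31 + 6.48 + 6.37 + 6.39) / 9 = 57.1000 / 9 = 6.3444
Sum of squared deviations: (−0.0444)² + (+0.0156)² + (−0.1244)² + (−0.0844)² + (+0.0656)² + (−0.0344)² + (+0.1356)² + (+0.0256)² + (+0.0456)² = 0.0514
Variance = 0.0514 / 8 = 0.0064
SE* = √0.0064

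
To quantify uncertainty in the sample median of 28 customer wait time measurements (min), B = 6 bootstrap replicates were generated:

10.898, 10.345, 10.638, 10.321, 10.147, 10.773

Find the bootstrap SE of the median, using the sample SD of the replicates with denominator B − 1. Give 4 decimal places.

Bootstrap SE is the standard deviation of the 6 replicate medians.
Mean of replicates: (10.898 + 10.345 + 10.638 + 10.321 + 10.147 + 10.773) / 6 = 63.12200 / 6 = 10.52033
Sum of squared deviations: (+0.37767)² + (−0.17533)² + (+0.11767)² + (−0.19933)² + (−0.37333)² + (+0.25267)² = 0.43017
Variance = 0.43017 / 5 = 0.08603
SE* = √0.08603

SE* = 0.2933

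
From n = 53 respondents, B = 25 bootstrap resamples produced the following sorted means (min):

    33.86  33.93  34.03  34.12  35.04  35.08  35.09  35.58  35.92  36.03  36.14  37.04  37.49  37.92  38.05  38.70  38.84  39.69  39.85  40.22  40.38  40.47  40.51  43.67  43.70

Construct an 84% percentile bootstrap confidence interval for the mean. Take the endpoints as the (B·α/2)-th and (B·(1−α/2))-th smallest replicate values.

(33.93, 40.51)

α = 0.16; lower rank = 25 × 0.080 = 2; upper rank = 25 × 0.920 = 23.
The 2nd smallest replicate is 33.93; the 23rd is 40.51.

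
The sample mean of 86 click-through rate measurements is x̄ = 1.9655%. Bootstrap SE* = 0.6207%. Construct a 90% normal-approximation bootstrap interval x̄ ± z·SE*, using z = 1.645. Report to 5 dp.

Margin = 1.645 × 0.6207 = 1.021052
Interval: 1.9655 ± 1.021052

(0.94445, 2.98655)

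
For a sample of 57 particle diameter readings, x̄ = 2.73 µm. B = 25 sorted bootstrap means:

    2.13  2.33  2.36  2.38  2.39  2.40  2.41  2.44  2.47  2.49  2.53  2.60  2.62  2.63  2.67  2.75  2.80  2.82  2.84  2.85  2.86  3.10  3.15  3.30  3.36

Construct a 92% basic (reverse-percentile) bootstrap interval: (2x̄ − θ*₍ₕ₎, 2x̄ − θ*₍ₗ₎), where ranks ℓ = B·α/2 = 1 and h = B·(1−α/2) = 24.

Percentile endpoints at ranks 1 and 24: θ*₍1₎ = 2.13, θ*₍24₎ = 3.30.
Basic interval reflects these around x̄:
  lower = 2 × 2.73 − 3.30 = 2.16
  upper = 2 × 2.73 − 2.13 = 3.33

(2.16, 3.33)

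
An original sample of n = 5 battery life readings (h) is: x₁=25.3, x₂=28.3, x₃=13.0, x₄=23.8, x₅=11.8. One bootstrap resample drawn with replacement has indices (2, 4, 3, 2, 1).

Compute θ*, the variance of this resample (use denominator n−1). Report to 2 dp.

θ* = 39.84

Resample values: 28.3, 23.8, 13.0, 28.3, 25.3.
Mean = 23.7400; sum of squared deviations = 159.3720
s² = 159.3720 / 4 = 39.8430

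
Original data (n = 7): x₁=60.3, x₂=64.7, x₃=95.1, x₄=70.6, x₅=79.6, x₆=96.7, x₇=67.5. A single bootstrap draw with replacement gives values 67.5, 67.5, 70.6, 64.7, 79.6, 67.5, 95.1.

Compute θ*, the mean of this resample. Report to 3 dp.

Mean = (67.5 + 67.5 + 70.6 + 64.7 + 79.6 + 67.5 + 95.1) / 7 = 512.50 / 7 = 73.214

θ* = 73.214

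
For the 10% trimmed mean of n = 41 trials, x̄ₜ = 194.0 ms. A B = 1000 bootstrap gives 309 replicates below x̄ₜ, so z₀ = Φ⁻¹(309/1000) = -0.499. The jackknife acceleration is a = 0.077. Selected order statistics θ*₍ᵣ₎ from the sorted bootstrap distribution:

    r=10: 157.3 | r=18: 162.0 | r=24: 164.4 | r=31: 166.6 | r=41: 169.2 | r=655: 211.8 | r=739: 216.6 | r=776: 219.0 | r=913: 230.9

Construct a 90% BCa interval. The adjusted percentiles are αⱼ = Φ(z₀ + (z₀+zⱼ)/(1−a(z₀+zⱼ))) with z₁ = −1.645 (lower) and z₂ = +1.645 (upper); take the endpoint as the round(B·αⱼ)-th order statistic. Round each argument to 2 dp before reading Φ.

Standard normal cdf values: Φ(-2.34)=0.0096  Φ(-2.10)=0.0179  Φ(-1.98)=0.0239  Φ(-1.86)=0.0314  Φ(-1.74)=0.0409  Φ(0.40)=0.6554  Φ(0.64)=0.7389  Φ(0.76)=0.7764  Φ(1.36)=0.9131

Lower: z₀ + z₁ = -0.499 + (-1.645) = -2.144; 1 − a(z₀+z₁) = 1 − (0.077)(-2.144) = 1.1651; argument = -0.499 + (-2.144)/1.1651 = -2.3392 → -2.34.
α₁ = Φ(-2.34) = 0.0096; rank = round(1000 × 0.0096) = 10; θ*₍10₎ = 157.3.
Upper: z₀ + z₂ = 1.146; 1 − a(z₀+z₂) = 0.9118; argument = 0.7579 → 0.76; α₂ = 0.7764; rank = 776; θ*₍776₎ = 219.0.

(157.3, 219.0)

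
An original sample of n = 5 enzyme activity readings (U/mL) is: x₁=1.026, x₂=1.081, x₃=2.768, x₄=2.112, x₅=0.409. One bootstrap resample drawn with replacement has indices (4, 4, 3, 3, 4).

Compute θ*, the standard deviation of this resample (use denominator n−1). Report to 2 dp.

Resample values: 2.112, 2.112, 2.768, 2.768, 2.112.
Mean = 2.3744; sum of squared deviations = 0.5164
s² = 0.5164 / 4 = 0.1291
s = √0.1291 = 0.36

θ* = 0.36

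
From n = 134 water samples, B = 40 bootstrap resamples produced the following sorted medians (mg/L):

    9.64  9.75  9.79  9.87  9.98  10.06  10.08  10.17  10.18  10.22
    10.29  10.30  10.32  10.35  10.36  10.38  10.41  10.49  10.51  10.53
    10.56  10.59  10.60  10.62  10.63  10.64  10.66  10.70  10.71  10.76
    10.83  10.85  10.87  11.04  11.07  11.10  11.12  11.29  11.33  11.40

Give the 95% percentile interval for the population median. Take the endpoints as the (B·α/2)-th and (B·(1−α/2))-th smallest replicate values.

α = 0.05; lower rank = 40 × 0.025 = 1; upper rank = 40 × 0.975 = 39.
The 1st smallest replicate is 9.64; the 39th is 11.33.

(9.64, 11.33)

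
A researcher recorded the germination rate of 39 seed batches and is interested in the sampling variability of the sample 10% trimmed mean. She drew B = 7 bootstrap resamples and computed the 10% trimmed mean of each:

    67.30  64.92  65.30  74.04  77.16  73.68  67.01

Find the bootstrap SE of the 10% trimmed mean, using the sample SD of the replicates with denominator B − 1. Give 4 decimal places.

Bootstrap SE is the standard deviation of the 7 replicate 10% trimmed means.
Mean of replicates: (67.30 + 64.92 + 65.30 + 74.04 + 77.16 + 73.68 + 67.01) / 7 = 489.41000 / 7 = 69.91571
Sum of squared deviations: (−2.61571)² + (−4.99571)² + (−4.61571)² + (+4.12429)² + (+7.24429)² + (+3.76429)² + (−2.90571)² = 145.20637
Variance = 145.20637 / 6 = 24.20106
SE* = √24.20106

SE* = 4.9195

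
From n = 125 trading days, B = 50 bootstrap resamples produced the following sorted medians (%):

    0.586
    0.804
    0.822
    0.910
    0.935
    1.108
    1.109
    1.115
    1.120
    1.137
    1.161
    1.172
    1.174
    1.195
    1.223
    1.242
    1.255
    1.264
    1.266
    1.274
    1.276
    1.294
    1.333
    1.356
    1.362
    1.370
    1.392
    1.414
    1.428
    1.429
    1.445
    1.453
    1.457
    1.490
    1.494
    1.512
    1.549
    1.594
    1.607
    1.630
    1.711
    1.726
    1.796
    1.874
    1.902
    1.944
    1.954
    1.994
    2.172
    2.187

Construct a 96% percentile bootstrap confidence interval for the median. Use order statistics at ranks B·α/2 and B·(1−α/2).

α = 0.04; lower rank = 50 × 0.020 = 1; upper rank = 50 × 0.980 = 49.
The 1st smallest replicate is 0.586; the 49th is 2.172.

(0.586, 2.172)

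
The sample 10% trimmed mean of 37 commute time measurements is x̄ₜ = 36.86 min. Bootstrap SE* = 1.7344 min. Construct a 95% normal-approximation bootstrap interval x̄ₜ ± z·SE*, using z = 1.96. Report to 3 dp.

(33.461, 40.259)

Margin = 1.96 × 1.7344 = 3.3994
Interval: 36.86 ± 3.3994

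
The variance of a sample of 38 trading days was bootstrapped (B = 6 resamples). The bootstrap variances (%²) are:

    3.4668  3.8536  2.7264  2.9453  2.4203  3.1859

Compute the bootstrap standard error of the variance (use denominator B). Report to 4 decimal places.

SE* = 0.4718

Bootstrap SE is the standard deviation of the 6 replicate variances.
Mean of replicates: (3.4668 + 3.8536 + 2.7264 + 2.9453 + 2.4203 + 3.1859) / 6 = 18.59830 / 6 = 3.09972
Sum of squared deviations: (+0.36708)² + (+0.75388)² + (−0.37332)² + (−0.15442)² + (−0.67942)² + (+0.08618)² = 1.33533
Variance = 1.33533 / 6 = 0.22256
SE* = √0.22256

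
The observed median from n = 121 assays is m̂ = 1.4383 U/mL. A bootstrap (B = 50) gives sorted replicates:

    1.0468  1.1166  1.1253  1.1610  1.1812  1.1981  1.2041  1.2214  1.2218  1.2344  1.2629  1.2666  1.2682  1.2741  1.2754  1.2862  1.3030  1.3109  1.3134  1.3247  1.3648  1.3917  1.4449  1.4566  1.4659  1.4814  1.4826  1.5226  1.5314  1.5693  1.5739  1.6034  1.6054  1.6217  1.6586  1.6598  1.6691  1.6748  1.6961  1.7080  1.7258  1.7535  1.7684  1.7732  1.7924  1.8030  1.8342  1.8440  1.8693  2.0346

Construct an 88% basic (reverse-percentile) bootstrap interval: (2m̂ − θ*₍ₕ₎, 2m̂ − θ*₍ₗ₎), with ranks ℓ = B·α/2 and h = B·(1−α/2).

(1.0424, 1.7513)

Percentile endpoints at ranks 3 and 47: θ*₍3₎ = 1.1253, θ*₍47₎ = 1.8342.
Basic interval reflects these around m̂:
  lower = 2 × 1.4383 − 1.8342 = 1.0424
  upper = 2 × 1.4383 − 1.1253 = 1.7513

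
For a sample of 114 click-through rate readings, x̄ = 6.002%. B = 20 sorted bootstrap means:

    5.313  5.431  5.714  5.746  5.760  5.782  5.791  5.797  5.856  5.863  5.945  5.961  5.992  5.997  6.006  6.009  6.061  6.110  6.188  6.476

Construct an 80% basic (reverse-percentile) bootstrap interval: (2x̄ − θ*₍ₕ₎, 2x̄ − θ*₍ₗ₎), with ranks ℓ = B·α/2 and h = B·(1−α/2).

(5.894, 6.573)

Percentile endpoints at ranks 2 and 18: θ*₍2₎ = 5.431, θ*₍18₎ = 6.110.
Basic interval reflects these around x̄:
  lower = 2 × 6.002 − 6.110 = 5.894
  upper = 2 × 6.002 − 5.431 = 6.573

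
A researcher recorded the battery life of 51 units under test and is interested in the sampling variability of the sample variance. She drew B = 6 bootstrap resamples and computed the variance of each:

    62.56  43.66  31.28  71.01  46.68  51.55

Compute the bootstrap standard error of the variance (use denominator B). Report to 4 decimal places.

SE* = 12.8819

Bootstrap SE is the standard deviation of the 6 replicate variances.
Mean of replicates: (62.56 + 43.66 + 31.28 + 71.01 + 46.68 + 51.55) / 6 = 306.74000 / 6 = 51.12333
Sum of squared deviations: (+11.43667)² + (−7.46333)² + (−19.84333)² + (+19.88667)² + (−4.44333)² + (+0.42667)² = 995.66133
Variance = 995.66133 / 6 = 165.94356
SE* = √165.94356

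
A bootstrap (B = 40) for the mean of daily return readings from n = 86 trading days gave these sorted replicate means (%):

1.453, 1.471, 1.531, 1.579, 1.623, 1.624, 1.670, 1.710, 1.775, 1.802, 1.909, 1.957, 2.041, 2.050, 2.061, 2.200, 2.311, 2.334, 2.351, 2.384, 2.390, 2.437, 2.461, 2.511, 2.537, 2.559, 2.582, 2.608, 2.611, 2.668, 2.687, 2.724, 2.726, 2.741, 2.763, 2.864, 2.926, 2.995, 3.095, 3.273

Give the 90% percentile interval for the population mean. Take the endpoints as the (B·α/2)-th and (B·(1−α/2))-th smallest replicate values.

(1.471, 2.995)

α = 0.10; lower rank = 40 × 0.050 = 2; upper rank = 40 × 0.950 = 38.
The 2nd smallest replicate is 1.471; the 38th is 2.995.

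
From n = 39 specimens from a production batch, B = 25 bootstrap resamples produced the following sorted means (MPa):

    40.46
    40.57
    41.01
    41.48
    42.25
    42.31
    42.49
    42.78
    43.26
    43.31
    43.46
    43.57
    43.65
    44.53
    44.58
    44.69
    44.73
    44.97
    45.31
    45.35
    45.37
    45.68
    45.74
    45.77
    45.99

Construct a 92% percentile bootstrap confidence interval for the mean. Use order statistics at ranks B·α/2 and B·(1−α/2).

α = 0.08; lower rank = 25 × 0.040 = 1; upper rank = 25 × 0.960 = 24.
The 1st smallest replicate is 40.46; the 24th is 45.77.

(40.46, 45.77)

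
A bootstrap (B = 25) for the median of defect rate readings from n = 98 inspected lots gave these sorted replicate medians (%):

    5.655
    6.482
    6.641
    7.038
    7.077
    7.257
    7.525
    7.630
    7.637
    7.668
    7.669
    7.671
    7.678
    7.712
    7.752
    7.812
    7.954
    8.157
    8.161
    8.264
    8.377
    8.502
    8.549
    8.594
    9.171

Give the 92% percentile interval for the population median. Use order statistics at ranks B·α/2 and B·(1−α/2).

α = 0.08; lower rank = 25 × 0.040 = 1; upper rank = 25 × 0.960 = 24.
The 1st smallest replicate is 5.655; the 24th is 8.594.

(5.655, 8.594)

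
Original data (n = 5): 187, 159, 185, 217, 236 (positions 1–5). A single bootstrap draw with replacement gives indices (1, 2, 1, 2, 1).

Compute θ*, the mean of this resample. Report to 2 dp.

Resample values: 187, 159, 187, 159, 187.
Mean = (187 + 159 + 187 + 159 + 187) / 5 = 879.0 / 5 = 175.80

θ* = 175.80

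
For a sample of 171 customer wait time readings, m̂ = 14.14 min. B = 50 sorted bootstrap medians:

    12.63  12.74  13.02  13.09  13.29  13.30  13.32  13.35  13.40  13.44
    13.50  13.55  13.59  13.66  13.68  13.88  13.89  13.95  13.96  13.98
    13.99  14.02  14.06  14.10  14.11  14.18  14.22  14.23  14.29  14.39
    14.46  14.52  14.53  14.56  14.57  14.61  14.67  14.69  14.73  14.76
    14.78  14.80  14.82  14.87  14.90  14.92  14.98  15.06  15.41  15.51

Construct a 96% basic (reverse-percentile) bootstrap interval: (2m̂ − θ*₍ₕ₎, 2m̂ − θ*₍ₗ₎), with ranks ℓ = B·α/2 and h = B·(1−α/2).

(12.87, 15.65)

Percentile endpoints at ranks 1 and 49: θ*₍1₎ = 12.63, θ*₍49₎ = 15.41.
Basic interval reflects these around m̂:
  lower = 2 × 14.14 − 15.41 = 12.87
  upper = 2 × 14.14 − 12.63 = 15.65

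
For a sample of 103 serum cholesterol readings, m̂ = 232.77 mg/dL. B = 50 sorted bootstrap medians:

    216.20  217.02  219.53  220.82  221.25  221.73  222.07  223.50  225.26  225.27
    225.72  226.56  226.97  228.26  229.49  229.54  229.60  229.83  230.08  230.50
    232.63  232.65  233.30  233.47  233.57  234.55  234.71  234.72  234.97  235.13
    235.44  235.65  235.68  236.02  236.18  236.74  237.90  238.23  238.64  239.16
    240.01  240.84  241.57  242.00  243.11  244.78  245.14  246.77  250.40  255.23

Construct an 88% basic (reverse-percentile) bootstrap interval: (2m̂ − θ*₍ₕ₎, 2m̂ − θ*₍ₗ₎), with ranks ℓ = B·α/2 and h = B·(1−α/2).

(220.40, 246.01)

Percentile endpoints at ranks 3 and 47: θ*₍3₎ = 219.53, θ*₍47₎ = 245.14.
Basic interval reflects these around m̂:
  lower = 2 × 232.77 − 245.14 = 220.40
  upper = 2 × 232.77 − 219.53 = 246.01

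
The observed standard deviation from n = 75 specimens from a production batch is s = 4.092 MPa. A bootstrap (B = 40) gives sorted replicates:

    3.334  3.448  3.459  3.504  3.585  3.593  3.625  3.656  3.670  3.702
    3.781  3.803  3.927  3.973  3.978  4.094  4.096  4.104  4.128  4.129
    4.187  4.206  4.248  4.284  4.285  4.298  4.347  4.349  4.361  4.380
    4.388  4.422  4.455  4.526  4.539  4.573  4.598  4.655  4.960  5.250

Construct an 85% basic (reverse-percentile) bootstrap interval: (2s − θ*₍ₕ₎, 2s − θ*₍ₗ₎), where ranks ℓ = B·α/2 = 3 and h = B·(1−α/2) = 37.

(3.586, 4.725)

Percentile endpoints at ranks 3 and 37: θ*₍3₎ = 3.459, θ*₍37₎ = 4.598.
Basic interval reflects these around s:
  lower = 2 × 4.092 − 4.598 = 3.586
  upper = 2 × 4.092 − 3.459 = 4.725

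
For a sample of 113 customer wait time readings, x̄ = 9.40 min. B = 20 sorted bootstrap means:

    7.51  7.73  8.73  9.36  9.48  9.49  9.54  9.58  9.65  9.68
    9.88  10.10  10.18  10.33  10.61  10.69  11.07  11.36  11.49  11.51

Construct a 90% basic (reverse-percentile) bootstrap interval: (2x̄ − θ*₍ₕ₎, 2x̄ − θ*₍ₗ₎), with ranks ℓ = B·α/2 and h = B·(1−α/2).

Percentile endpoints at ranks 1 and 19: θ*₍1₎ = 7.51, θ*₍19₎ = 11.49.
Basic interval reflects these around x̄:
  lower = 2 × 9.40 − 11.49 = 7.31
  upper = 2 × 9.40 − 7.51 = 11.29

(7.31, 11.29)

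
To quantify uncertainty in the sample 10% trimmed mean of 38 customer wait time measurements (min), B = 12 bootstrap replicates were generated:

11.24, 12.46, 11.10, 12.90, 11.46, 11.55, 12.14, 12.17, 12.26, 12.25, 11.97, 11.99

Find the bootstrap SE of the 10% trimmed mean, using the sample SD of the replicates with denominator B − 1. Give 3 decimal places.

SE* = 0.528

Bootstrap SE is the standard deviation of the 12 replicate 10% trimmed means.
Mean of replicates: (11.24 + 12.46 + 11.10 + 12.90 + 11.46 + 11.55 + 12.14 + 12.17 + 12.26 + 12.25 + 11.97 + 11.99) / 12 = 143.4900 / 12 = 11.9575
Sum of squared deviations: (−0.7175)² + (+0.5025)² + (−0.8575)² + (+0.9425)² + (−0.4975)² + (−0.4075)² + (+0.1825)² + (+0.2125)² + (+0.3025)² + (+0.2925)² + (+0.0125)² + (+0.0325)² = 3.0612
Variance = 3.0612 / 11 = 0.2783
SE* = √0.2783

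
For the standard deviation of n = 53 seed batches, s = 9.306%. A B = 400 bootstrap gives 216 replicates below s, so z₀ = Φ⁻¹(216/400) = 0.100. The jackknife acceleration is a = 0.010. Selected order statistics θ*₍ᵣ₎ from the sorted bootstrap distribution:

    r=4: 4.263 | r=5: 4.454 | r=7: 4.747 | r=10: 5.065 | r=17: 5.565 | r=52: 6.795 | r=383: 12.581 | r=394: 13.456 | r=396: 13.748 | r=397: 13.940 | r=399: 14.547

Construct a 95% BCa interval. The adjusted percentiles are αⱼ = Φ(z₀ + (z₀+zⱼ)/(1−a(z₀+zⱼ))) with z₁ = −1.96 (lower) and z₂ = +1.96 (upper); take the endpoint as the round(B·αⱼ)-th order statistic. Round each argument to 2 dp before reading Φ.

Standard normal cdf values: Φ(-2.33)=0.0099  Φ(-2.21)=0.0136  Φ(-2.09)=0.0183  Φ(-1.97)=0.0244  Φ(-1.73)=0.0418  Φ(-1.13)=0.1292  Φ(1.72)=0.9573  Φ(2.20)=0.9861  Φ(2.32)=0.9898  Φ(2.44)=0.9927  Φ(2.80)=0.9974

(5.565, 13.456)

Lower: z₀ + z₁ = 0.100 + (-1.960) = -1.860; 1 − a(z₀+z₁) = 1 − (0.010)(-1.860) = 1.0186; argument = 0.100 + (-1.860)/1.0186 = -1.7260 → -1.73.
α₁ = Φ(-1.73) = 0.0418; rank = round(400 × 0.0418) = 17; θ*₍17₎ = 5.565.
Upper: z₀ + z₂ = 2.060; 1 − a(z₀+z₂) = 0.9794; argument = 2.2033 → 2.20; α₂ = 0.9861; rank = 394; θ*₍394₎ = 13.456.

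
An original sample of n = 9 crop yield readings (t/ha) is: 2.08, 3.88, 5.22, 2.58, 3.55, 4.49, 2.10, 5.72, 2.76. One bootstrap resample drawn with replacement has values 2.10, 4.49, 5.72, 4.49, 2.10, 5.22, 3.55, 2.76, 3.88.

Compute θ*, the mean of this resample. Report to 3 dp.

Mean = (2.10 + 4.49 + 5.72 + 4.49 + 2.10 + 5.22 + 3.55 + 2.76 + 3.88) / 9 = 34.310 / 9 = 3.812

θ* = 3.812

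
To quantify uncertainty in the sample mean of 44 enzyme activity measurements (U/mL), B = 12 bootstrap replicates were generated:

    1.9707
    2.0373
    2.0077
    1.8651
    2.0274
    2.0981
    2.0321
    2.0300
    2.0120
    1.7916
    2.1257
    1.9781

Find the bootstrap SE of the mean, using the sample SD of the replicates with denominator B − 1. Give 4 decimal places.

Bootstrap SE is the standard deviation of the 12 replicate means.
Mean of replicates: (1.9707 + 2.0373 + 2.0077 + 1.8651 + 2.0274 + 2.0981 + 2.0321 + 2.0300 + 2.0120 + 1.7916 + 2.1257 + 1.9781) / 12 = 23.97580 / 12 = 1.99798
Sum of squared deviations: (−0.02728)² + (+0.03932)² + (+0.00972)² + (−0.13288)² + (+0.02942)² + (+0.10012)² + (+0.03412)² + (+0.03202)² + (+0.01402)² + (−0.20638)² + (+0.12772)² + (−0.01988)² = 0.09262
Variance = 0.09262 / 11 = 0.00842
SE* = √0.00842

SE* = 0.0918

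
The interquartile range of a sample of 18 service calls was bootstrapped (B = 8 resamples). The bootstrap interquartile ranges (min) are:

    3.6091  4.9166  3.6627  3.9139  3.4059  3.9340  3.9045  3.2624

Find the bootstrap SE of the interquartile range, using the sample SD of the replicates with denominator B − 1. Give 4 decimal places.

SE* = 0.5047

Bootstrap SE is the standard deviation of the 8 replicate interquartile ranges.
Mean of replicates: (3.6091 + 4.9166 + 3.6627 + 3.9139 + 3.4059 + 3.9340 + 3.9045 + 3.2624) / 8 = 30.60910 / 8 = 3.82614
Sum of squared deviations: (−0.21704)² + (+1.09046)² + (−0.16344)² + (+0.08776)² + (−0.42024)² + (+0.10786)² + (+0.07836)² + (−0.56374)² = 1.78280
Variance = 1.78280 / 7 = 0.25469
SE* = √0.25469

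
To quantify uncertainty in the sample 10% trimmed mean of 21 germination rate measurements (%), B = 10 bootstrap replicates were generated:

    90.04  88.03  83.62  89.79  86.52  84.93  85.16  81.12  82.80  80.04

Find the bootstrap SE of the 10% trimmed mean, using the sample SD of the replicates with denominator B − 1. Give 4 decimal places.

Bootstrap SE is the standard deviation of the 10 replicate 10% trimmed means.
Mean of replicates: (90.04 + 88.03 + 83.62 + 89.79 + 86.52 + 84.93 + 85.16 + 81.12 + 82.80 + 80.04) / 10 = 852.05000 / 10 = 85.20500
Sum of squared deviations: (+4.83500)² + (+2.82500)² + (−1.58500)² + (+4.58500)² + (+1.31500)² + (−0.27500)² + (−0.04500)² + (−4.08500)² + (−2.40500)² + (−5.16500)² = 105.84765
Variance = 105.84765 / 9 = 11.76085
SE* = √11.76085

SE* = 3.4294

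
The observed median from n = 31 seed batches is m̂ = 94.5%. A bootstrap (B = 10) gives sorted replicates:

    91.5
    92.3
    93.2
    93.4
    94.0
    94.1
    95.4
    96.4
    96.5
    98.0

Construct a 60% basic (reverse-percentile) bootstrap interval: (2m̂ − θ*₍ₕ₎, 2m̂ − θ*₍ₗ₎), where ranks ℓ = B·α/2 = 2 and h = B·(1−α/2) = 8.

Percentile endpoints at ranks 2 and 8: θ*₍2₎ = 92.3, θ*₍8₎ = 96.4.
Basic interval reflects these around m̂:
  lower = 2 × 94.5 − 96.4 = 92.6
  upper = 2 × 94.5 − 92.3 = 96.7

(92.6, 96.7)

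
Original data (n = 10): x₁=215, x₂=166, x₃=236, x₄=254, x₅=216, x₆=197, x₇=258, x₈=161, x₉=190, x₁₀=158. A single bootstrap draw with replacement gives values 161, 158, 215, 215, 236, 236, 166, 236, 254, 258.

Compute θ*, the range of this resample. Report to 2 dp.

Range = 258 − 158 = 100.00

θ* = 100.00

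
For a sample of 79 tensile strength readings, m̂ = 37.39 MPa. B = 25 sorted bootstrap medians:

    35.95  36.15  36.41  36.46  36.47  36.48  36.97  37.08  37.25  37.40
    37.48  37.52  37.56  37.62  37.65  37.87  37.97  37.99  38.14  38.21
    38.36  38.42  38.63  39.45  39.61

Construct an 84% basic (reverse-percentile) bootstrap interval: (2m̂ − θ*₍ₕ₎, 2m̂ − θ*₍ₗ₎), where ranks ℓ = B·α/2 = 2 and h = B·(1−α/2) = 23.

(36.15, 38.63)

Percentile endpoints at ranks 2 and 23: θ*₍2₎ = 36.15, θ*₍23₎ = 38.63.
Basic interval reflects these around m̂:
  lower = 2 × 37.39 − 38.63 = 36.15
  upper = 2 × 37.39 − 36.15 = 38.63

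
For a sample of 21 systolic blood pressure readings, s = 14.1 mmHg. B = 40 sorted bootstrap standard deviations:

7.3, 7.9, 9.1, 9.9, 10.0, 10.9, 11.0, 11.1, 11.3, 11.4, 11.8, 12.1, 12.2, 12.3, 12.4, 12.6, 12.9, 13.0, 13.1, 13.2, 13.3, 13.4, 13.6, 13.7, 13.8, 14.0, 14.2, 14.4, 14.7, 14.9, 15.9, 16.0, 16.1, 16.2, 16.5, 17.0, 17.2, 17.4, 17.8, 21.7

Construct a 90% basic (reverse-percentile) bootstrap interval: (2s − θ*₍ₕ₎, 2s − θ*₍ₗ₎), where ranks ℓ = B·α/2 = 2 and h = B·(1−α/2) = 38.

(10.8, 20.3)

Percentile endpoints at ranks 2 and 38: θ*₍2₎ = 7.9, θ*₍38₎ = 17.4.
Basic interval reflects these around s:
  lower = 2 × 14.1 − 17.4 = 10.8
  upper = 2 × 14.1 − 7.9 = 20.3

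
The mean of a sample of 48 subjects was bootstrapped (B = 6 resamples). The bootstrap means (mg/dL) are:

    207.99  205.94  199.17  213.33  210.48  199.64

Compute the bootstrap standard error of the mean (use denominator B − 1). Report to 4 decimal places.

Bootstrap SE is the standard deviation of the 6 replicate means.
Mean of replicates: (207.99 + 205.94 + 199.17 + 213.33 + 210.48 + 199.64) / 6 = 1236.55000 / 6 = 206.09167
Sum of squared deviations: (+1.89833)² + (−0.15167)² + (−6.92167)² + (+7.23833)² + (+4.38833)² + (−6.45167)² = 164.81108
Variance = 164.81108 / 5 = 32.96222
SE* = √32.96222

SE* = 5.7413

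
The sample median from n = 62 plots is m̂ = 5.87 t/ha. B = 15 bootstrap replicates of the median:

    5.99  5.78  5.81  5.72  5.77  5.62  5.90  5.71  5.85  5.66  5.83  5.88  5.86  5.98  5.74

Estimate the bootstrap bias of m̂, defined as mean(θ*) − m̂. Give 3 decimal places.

bias = −0.063

mean(θ*) = (5.99 + 5.78 + 5.81 + 5.72 + 5.77 + 5.62 + 5.90 + 5.71 + 5.85 + 5.66 + 5.83 + 5.88 + 5.86 + 5.98 + 5.74) / 15 = 5.8067
bias = 5.8067 − 5.87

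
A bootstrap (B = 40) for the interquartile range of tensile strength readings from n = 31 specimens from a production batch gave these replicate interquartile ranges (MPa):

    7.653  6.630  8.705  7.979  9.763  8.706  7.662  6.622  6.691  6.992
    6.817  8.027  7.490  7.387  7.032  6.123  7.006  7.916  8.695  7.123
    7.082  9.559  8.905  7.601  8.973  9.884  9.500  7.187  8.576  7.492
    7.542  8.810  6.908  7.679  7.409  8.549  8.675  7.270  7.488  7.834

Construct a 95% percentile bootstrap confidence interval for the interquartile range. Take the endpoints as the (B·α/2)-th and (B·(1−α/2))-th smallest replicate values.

Sorted replicates: 6.123, 6.622, 6.630, 6.691, 6.817, 6.908, 6.992, 7.006, 7.032, 7.082, 7.123, 7.187, 7.270, 7.387, 7.409, 7.488, 7.490, 7.492, 7.542, 7.601, 7.653, 7.662, 7.679, 7.834, 7.916, 7.979, 8.027, 8.549, 8.576, 8.675, 8.695, 8.705, 8.706, 8.810, 8.905, 8.973, 9.500, 9.559, 9.763, 9.884
α = 0.05; lower rank = 40 × 0.025 = 1; upper rank = 40 × 0.975 = 39.
The 1st smallest replicate is 6.123; the 39th is 9.763.

(6.123, 9.763)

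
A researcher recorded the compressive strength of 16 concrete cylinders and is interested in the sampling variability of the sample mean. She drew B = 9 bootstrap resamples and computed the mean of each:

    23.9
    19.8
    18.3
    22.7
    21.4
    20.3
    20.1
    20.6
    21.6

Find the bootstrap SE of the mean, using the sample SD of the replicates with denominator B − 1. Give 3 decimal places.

SE* = 1.658

Bootstrap SE is the standard deviation of the 9 replicate means.
Mean of replicates: (23.9 + 19.8 + 18.3 + 22.7 + 21.4 + 20.3 + 20.1 + 20.6 + 21.6) / 9 = 188.7000 / 9 = 20.9667
Sum of squared deviations: (+2.9333)² + (−1.1667)² + (−2.6667)² + (+1.7333)² + (+0.4333)² + (−0.6667)² + (−0.8667)² + (−0.3667)² + (+0.6333)² = 22.0000
Variance = 22.0000 / 8 = 2.7500
SE* = √2.7500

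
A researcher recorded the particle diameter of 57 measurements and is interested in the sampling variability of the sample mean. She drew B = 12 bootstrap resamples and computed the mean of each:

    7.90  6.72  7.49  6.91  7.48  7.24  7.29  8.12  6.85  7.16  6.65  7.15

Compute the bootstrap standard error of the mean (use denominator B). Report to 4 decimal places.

SE* = 0.4307

Bootstrap SE is the standard deviation of the 12 replicate means.
Mean of replicates: (7.90 + 6.72 + 7.49 + 6.91 + 7.48 + 7.24 + 7.29 + 8.12 + 6.85 + 7.16 + 6.65 + 7.15) / 12 = 86.96000 / 12 = 7.24667
Sum of squared deviations: (+0.65333)² + (−0.52667)² + (+0.24333)² + (−0.33667)² + (+0.23333)² + (−0.00667)² + (+0.04333)² + (+0.87333)² + (−0.39667)² + (−0.08667)² + (−0.59667)² + (−0.09667)² = 2.22607
Variance = 2.22607 / 12 = 0.18551
SE* = √0.18551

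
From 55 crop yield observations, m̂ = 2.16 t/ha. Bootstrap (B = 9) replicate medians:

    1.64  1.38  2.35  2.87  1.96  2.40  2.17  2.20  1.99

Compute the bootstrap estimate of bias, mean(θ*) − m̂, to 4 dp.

mean(θ*) = (1.64 + 1.38 + 2.35 + 2.87 + 1.96 + 2.40 + 2.17 + 2.20 + 1.99) / 9 = 2.10667
bias = 2.10667 − 2.16

bias = −0.0533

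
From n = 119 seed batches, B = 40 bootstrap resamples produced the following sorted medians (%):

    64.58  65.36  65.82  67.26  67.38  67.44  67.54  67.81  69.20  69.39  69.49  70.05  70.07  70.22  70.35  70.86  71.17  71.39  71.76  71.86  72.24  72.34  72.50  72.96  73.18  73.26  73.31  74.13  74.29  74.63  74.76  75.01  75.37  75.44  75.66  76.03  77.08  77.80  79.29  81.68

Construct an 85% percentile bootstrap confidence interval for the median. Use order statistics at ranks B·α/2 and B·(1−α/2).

α = 0.15; lower rank = 40 × 0.075 = 3; upper rank = 40 × 0.925 = 37.
The 3rd smallest replicate is 65.82; the 37th is 77.08.

(65.82, 77.08)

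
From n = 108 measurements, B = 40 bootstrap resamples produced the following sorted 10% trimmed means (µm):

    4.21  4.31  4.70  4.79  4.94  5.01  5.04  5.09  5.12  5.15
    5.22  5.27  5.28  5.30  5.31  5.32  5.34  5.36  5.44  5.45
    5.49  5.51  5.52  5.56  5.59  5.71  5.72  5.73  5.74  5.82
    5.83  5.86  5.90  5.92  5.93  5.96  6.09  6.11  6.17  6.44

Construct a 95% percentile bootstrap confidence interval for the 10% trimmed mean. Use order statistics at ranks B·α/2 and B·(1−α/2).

α = 0.05; lower rank = 40 × 0.025 = 1; upper rank = 40 × 0.975 = 39.
The 1st smallest replicate is 4.21; the 39th is 6.17.

(4.21, 6.17)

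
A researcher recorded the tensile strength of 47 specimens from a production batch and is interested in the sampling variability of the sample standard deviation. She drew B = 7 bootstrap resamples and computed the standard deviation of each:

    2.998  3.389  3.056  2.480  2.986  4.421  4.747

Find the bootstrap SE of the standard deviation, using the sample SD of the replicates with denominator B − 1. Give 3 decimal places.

Bootstrap SE is the standard deviation of the 7 replicate standard deviations.
Mean of replicates: (2.998 + 3.389 + 3.056 + 2.480 + 2.986 + 4.421 + 4.747) / 7 = 24.0770 / 7 = 3.4396
Sum of squared deviations: (−0.4416)² + (−0.0506)² + (−0.3836)² + (−0.9596)² + (−0.4536)² + (+0.9814)² + (+1.3074)² = 4.1437
Variance = 4.1437 / 6 = 0.6906
SE* = √0.6906

SE* = 0.831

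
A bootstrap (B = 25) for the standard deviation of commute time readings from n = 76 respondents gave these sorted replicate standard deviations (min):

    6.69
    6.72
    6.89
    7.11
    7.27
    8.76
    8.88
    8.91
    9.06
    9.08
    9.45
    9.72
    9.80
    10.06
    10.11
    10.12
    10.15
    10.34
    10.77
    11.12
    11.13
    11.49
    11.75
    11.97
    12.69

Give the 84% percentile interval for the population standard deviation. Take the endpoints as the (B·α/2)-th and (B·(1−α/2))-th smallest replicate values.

(6.72, 11.75)

α = 0.16; lower rank = 25 × 0.080 = 2; upper rank = 25 × 0.920 = 23.
The 2nd smallest replicate is 6.72; the 23rd is 11.75.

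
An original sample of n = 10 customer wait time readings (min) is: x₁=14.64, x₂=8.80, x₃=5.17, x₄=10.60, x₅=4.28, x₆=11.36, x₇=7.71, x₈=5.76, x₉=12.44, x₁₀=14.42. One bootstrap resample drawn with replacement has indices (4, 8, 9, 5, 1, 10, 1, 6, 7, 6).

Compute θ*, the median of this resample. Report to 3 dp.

Resample values: 10.60, 5.76, 12.44, 4.28, 14.64, 14.42, 14.64, 11.36, 7.71, 11.36.
Sorted: 4.28, 5.76, 7.71, 10.60, 11.36, 11.36, 12.44, 14.42, 14.64, 14.64
Median = average of the two middle values = 11.360

θ* = 11.360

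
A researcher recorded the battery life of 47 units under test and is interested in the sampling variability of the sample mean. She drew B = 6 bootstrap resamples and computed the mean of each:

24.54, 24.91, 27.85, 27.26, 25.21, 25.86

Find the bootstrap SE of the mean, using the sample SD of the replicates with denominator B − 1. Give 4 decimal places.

Bootstrap SE is the standard deviation of the 6 replicate means.
Mean of replicates: (24.54 + 24.91 + 27.85 + 27.26 + 25.21 + 25.86) / 6 = 155.63000 / 6 = 25.93833
Sum of squared deviations: (−1.39833)² + (−1.02833)² + (+1.91167)² + (+1.32167)² + (−0.72833)² + (−0.07833)² = 8.95068
Variance = 8.95068 / 5 = 1.79014
SE* = √1.79014

SE* = 1.3380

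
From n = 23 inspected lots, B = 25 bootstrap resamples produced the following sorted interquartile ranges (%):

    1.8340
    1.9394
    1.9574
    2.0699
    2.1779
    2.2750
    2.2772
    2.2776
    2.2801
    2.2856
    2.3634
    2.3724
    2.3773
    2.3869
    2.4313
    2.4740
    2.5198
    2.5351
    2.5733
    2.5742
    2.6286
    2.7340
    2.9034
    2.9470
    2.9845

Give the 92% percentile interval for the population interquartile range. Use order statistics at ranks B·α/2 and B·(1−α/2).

(1.8340, 2.9470)

α = 0.08; lower rank = 25 × 0.040 = 1; upper rank = 25 × 0.960 = 24.
The 1st smallest replicate is 1.8340; the 24th is 2.9470.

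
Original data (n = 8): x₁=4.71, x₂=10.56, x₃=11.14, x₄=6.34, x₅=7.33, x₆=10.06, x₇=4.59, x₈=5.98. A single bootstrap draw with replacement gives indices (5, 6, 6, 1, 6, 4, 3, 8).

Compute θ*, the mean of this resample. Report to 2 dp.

θ* = 8.21

Resample values: 7.33, 10.06, 10.06, 4.71, 10.06, 6.34, 11.14, 5.98.
Mean = (7.33 + 10.06 + 10.06 + 4.71 + 10.06 + 6.34 + 11.14 + 5.98) / 8 = 65.680 / 8 = 8.21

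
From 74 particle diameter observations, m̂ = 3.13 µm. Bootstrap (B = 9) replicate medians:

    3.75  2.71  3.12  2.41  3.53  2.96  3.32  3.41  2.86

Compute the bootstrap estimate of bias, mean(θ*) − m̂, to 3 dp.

mean(θ*) = (3.75 + 2.71 + 3.12 + 2.41 + 3.53 + 2.96 + 3.32 + 3.41 + 2.86) / 9 = 3.1189
bias = 3.1189 − 3.13

bias = −0.011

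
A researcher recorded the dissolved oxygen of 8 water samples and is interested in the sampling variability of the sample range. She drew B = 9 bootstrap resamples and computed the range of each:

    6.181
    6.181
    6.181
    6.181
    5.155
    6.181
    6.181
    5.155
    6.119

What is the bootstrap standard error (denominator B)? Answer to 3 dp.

SE* = 0.423

Bootstrap SE is the standard deviation of the 9 replicate ranges.
Mean of replicates: (6.181 + 6.181 + 6.181 + 6.181 + 5.155 + 6.181 + 6.181 + 5.155 + 6.119) / 9 = 53.5150 / 9 = 5.9461
Sum of squared deviations: (+0.2349)² + (+0.2349)² + (+0.2349)² + (+0.2349)² + (−0.7911)² + (+0.2349)² + (+0.2349)² + (−0.7911)² + (+0.1729)² = 1.6126
Variance = 1.6126 / 9 = 0.1792
SE* = √0.1792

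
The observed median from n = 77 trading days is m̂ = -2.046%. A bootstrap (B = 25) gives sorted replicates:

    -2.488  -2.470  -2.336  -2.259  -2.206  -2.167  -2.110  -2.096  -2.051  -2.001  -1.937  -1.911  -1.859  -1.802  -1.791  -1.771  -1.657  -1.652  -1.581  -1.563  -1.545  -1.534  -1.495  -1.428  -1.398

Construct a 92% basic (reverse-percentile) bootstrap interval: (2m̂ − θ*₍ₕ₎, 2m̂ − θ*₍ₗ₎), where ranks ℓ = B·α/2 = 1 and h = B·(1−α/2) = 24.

Percentile endpoints at ranks 1 and 24: θ*₍1₎ = -2.488, θ*₍24₎ = -1.428.
Basic interval reflects these around m̂:
  lower = 2 × -2.046 − -1.428 = -2.664
  upper = 2 × -2.046 − -2.488 = -1.604

(-2.664, -1.604)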